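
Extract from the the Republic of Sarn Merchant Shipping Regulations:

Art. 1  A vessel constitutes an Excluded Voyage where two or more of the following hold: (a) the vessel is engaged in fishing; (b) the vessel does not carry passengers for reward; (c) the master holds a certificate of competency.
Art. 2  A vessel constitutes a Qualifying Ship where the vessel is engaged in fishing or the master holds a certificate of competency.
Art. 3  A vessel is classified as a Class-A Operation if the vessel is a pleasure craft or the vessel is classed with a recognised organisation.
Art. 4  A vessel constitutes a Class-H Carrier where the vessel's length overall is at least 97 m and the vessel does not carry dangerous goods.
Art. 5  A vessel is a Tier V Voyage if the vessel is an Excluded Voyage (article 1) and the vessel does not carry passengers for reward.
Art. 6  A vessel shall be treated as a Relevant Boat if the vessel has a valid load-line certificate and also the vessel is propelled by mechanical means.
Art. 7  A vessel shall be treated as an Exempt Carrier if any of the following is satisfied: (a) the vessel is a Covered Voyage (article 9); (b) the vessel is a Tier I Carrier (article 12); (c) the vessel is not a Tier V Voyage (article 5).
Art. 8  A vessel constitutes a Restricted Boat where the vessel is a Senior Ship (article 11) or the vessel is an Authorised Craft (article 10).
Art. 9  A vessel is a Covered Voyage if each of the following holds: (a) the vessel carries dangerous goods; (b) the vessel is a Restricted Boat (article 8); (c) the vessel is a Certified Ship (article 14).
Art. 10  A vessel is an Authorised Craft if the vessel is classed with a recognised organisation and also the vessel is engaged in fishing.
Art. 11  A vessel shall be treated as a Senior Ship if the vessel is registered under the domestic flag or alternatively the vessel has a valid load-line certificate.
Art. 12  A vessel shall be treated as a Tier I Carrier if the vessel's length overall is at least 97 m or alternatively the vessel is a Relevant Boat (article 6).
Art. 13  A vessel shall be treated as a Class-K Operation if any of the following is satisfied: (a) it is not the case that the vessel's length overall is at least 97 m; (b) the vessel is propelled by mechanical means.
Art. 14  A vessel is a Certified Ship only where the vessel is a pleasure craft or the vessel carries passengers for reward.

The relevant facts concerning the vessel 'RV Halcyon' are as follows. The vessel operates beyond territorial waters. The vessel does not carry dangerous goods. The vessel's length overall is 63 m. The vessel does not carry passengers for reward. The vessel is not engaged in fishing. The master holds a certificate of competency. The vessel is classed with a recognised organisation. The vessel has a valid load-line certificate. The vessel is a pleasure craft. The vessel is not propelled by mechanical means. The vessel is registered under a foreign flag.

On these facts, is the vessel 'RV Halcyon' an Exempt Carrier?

No

article 11 — Senior Ship: [the vessel is registered under the domestic flag? no] OR [the vessel has a valid load-line certificate? yes] → satisfied.
article 10 — Authorised Craft: [the vessel is classed with a recognised organisation? yes] AND [the vessel is engaged in fishing? no] → not satisfied.
article 8 — Restricted Boat: [Senior Ship (article 11)? yes] OR [Authorised Craft (article 10)? no] → satisfied.
article 14 — Certified Ship: [the vessel is a pleasure craft? yes] OR [the vessel carries passengers for reward? no] → satisfied.
article 9 — Covered Voyage: [the vessel carries dangerous goods? no] AND [Restricted Boat (article 8)? yes] AND [Certified Ship (article 14)? yes] → not satisfied.
article 6 — Relevant Boat: [the vessel has a valid load-line certificate? yes] AND [the vessel is propelled by mechanical means? no] → not satisfied.
article 12 — Tier I Carrier: [vessel's length overall: 63 m ≥ 97 m? no] OR [Relevant Boat (article 6)? no] → not satisfied.
article 1 — Excluded Voyage: the vessel is engaged in fishing? no; the vessel does not carry passengers for reward? yes; the master holds a certificate of competency? yes — 2 of 3 hold (need ≥2) → satisfied.
article 5 — Tier V Voyage: [Excluded Voyage (article 1)? yes] AND [the vessel does not carry passengers for reward? yes] → satisfied.
article 7 — Exempt Carrier: [Covered Voyage (article 9)? no] OR [Tier I Carrier (article 12)? no] OR [not a Tier V Voyage (article 5)? no] → not satisfied.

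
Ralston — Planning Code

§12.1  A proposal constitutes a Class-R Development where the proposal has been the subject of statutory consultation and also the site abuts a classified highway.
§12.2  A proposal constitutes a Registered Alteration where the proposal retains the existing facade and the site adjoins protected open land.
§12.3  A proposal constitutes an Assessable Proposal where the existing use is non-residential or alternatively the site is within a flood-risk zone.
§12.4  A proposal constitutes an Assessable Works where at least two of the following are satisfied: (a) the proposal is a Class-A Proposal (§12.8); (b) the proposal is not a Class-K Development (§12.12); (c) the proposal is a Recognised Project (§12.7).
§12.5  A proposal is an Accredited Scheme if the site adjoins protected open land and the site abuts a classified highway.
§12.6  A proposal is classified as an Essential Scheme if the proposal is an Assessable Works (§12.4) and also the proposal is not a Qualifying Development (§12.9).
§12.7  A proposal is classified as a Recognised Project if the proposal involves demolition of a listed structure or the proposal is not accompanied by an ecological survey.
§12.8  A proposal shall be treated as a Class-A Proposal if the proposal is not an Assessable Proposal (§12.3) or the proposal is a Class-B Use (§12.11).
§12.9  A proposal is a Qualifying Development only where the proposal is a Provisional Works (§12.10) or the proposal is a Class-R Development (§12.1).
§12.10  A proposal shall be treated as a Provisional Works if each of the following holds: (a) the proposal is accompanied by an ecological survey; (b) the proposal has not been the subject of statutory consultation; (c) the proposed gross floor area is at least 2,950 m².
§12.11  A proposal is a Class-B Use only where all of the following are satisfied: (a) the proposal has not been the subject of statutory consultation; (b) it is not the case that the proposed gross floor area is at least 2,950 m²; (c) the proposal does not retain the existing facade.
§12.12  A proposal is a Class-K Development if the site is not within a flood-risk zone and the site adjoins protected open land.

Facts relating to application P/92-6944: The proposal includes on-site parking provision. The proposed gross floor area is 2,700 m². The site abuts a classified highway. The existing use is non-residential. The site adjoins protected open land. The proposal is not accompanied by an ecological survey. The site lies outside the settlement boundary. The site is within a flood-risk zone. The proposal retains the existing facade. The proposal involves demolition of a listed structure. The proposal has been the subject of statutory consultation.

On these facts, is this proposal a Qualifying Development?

Yes

§12.10 — Provisional Works: [the proposal is accompanied by an ecological survey? no] AND [the proposal has not been the subject of statutory consultation? no] AND [proposed gross floor area: 2,700 m² ≥ 2,950 m²? no] → not satisfied.
§12.1 — Class-R Development: [the proposal has been the subject of statutory consultation? yes] AND [the site abuts a classified highway? yes] → satisfied.
§12.9 — Qualifying Development: [Provisional Works (§12.10)? no] OR [Class-R Development (§12.1)? yes] → satisfied.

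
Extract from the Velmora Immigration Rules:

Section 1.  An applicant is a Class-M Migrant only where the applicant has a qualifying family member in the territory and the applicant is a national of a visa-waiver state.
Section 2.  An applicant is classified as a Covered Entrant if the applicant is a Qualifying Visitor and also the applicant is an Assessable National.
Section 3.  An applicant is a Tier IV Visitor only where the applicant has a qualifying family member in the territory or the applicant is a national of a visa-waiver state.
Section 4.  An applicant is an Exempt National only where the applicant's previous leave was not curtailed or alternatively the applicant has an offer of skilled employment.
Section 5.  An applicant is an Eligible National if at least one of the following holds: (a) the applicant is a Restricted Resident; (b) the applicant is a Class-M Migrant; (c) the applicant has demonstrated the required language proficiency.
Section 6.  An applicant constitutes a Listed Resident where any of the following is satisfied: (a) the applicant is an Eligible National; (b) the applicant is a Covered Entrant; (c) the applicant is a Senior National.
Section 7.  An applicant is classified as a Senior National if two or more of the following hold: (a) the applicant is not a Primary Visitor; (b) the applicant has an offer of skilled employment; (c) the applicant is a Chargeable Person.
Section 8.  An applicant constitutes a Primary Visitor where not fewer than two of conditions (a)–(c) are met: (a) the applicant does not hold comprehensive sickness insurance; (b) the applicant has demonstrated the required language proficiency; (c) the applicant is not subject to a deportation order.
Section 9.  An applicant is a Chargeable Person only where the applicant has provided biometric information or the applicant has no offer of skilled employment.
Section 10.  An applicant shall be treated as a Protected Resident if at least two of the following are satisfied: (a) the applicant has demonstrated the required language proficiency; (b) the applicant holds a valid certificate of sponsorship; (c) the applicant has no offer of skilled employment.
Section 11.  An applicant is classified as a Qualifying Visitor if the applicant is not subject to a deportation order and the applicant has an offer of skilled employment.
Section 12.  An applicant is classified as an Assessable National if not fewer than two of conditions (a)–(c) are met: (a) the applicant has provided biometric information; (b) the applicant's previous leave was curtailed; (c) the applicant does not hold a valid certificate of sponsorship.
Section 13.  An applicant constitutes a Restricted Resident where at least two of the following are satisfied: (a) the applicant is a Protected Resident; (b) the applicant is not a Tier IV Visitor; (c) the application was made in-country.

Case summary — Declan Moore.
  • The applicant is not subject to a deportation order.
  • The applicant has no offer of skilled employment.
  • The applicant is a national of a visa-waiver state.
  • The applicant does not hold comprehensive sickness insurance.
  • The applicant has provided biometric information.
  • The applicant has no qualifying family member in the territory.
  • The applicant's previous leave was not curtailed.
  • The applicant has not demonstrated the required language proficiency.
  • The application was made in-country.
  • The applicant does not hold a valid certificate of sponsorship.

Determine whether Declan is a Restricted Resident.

No

section 10 — Protected Resident: the applicant has demonstrated the required language proficiency? no; the applicant holds a valid certificate of sponsorship? no; the applicant has no offer of skilled employment? yes — 1 of 3 hold (need ≥2) → not satisfied.
section 3 — Tier IV Visitor: [the applicant has a qualifying family member in the territory? no] OR [the applicant is a national of a visa-waiver state? yes] → satisfied.
section 13 — Restricted Resident: Protected Resident (section 10)? no; not a Tier IV Visitor (section 3)? no; the application was made in-country? yes — 1 of 3 hold (need ≥2) → not satisfied.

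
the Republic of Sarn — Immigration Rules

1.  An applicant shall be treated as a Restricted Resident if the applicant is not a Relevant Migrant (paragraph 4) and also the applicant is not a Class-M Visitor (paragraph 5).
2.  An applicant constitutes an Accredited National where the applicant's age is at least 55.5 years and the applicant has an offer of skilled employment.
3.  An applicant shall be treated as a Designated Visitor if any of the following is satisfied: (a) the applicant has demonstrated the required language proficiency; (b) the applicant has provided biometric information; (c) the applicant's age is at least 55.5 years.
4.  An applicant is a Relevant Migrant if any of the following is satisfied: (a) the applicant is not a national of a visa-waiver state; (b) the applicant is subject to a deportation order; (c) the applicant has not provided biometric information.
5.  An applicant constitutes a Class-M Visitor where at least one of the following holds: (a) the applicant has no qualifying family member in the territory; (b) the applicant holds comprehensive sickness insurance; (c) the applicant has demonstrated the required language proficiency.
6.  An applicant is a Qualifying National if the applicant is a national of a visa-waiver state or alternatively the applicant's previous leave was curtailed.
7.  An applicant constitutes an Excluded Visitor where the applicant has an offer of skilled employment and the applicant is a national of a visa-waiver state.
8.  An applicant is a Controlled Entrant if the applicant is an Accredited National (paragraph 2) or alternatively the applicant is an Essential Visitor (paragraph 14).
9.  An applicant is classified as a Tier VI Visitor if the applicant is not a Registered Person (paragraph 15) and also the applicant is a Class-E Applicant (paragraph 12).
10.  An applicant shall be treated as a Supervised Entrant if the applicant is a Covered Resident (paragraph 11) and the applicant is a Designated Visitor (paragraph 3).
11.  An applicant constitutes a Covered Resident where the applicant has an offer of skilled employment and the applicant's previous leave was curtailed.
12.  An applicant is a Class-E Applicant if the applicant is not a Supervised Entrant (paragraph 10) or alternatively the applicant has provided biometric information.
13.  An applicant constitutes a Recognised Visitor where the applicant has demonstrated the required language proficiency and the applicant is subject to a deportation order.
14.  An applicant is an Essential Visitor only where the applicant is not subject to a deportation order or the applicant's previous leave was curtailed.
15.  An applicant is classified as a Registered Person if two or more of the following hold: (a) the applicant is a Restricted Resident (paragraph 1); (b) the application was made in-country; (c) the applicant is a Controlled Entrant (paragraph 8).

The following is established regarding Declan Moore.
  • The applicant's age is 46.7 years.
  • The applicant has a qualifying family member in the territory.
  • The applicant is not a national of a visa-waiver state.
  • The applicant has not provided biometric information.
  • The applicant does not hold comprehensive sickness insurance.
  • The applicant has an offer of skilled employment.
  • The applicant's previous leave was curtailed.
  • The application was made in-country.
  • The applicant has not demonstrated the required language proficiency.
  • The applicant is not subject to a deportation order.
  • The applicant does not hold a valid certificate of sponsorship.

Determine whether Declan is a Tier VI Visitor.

Under paragraph 4: the applicant is not a national of a visa-waiver state? yes; or the applicant is subject to a deportation order? no; or the applicant has not provided biometric information? yes. So the applicant is a Relevant Migrant.
Under paragraph 5: the applicant has no qualifying family member in the territory? no; or the applicant holds comprehensive sickness insurance? no; or the applicant has demonstrated the required language proficiency? no. So the applicant is not a Class-M Visitor.
Under paragraph 1: not a Relevant Migrant (paragraph 4)? no; and not a Class-M Visitor (paragraph 5)? yes. So the applicant is not a Restricted Resident.
Under paragraph 2: applicant's age: 46.7 years ≥ 55.5 years? no; and the applicant has an offer of skilled employment? yes. So the applicant is not an Accredited National.
Under paragraph 14: the applicant is not subject to a deportation order? yes; or the applicant's previous leave was curtailed? yes. So the applicant is an Essential Visitor.
Under paragraph 8: Accredited National (paragraph 2)? no; or Essential Visitor (paragraph 14)? yes. So the applicant is a Controlled Entrant.
Under paragraph 15: Restricted Resident (paragraph 1)? no; the application was made in-country? yes; Controlled Entrant (paragraph 8)? yes — 2 of 3 hold (need ≥2) → satisfied.
Under paragraph 11: the applicant has an offer of skilled employment? yes; and the applicant's previous leave was curtailed? yes. So the applicant is a Covered Resident.
Under paragraph 3: the applicant has demonstrated the required language proficiency? no; or the applicant has provided biometric information? no; or applicant's age: 46.7 years ≥ 55.5 years? no. So the applicant is not a Designated Visitor.
Under paragraph 10: Covered Resident (paragraph 11)? yes; and Designated Visitor (paragraph 3)? no. So the applicant is not a Supervised Entrant.
Under paragraph 12: not a Supervised Entrant (paragraph 10)? yes; or the applicant has provided biometric information? no. So the applicant is a Class-E Applicant.
Under paragraph 9: not a Registered Person (paragraph 15)? no; and Class-E Applicant (paragraph 12)? yes. So the applicant is not a Tier VI Visitor.

No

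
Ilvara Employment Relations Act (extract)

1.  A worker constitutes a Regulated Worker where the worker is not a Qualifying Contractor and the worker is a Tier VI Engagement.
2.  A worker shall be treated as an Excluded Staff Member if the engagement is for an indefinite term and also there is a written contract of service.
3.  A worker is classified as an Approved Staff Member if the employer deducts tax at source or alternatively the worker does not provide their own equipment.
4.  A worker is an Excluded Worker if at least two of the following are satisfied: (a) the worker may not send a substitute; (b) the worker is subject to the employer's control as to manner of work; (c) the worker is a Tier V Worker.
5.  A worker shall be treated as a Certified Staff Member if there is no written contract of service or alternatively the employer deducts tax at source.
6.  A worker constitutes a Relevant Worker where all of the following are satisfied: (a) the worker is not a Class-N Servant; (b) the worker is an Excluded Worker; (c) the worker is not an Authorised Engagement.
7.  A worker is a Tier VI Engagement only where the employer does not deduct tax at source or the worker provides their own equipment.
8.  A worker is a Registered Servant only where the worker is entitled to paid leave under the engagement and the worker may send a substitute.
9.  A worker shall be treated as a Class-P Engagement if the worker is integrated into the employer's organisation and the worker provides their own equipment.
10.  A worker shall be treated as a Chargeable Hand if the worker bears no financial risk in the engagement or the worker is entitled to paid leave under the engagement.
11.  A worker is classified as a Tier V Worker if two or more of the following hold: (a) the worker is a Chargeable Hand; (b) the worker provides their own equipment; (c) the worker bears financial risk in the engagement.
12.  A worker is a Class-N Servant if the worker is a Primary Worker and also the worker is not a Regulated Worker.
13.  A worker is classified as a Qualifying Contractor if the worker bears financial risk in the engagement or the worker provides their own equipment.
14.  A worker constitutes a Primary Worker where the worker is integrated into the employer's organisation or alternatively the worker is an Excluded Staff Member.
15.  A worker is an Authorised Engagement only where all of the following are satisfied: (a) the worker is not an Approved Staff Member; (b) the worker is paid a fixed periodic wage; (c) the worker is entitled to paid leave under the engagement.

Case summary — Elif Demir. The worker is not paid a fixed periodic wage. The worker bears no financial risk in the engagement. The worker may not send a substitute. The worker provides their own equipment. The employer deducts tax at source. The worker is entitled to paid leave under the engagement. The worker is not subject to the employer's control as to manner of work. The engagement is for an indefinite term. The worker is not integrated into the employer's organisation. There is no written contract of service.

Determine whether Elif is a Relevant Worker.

Under paragraph 2: the engagement is for an indefinite term? yes; and there is a written contract of service? no. So the worker is not an Excluded Staff Member.
Under paragraph 14: the worker is integrated into the employer's organisation? no; or Excluded Staff Member (paragraph 2)? no. So the worker is not a Primary Worker.
Under paragraph 13: the worker bears financial risk in the engagement? no; or the worker provides their own equipment? yes. So the worker is a Qualifying Contractor.
Under paragraph 7: the employer does not deduct tax at source? no; or the worker provides their own equipment? yes. So the worker is a Tier VI Engagement.
Under paragraph 1: not a Qualifying Contractor (paragraph 13)? no; and Tier VI Engagement (paragraph 7)? yes. So the worker is not a Regulated Worker.
Under paragraph 12: Primary Worker (paragraph 14)? no; and not a Regulated Worker (paragraph 1)? yes. So the worker is not a Class-N Servant.
Under paragraph 10: the worker bears no financial risk in the engagement? yes; or the worker is entitled to paid leave under the engagement? yes. So the worker is a Chargeable Hand.
Under paragraph 11: Chargeable Hand (paragraph 10)? yes; the worker provides their own equipment? yes; the worker bears financial risk in the engagement? no — 2 of 3 hold (need ≥2) → satisfied.
Under paragraph 4: the worker may not send a substitute? yes; the worker is subject to the employer's control as to manner of work? no; Tier V Worker (paragraph 11)? yes — 2 of 3 hold (need ≥2) → satisfied.
Under paragraph 3: the employer deducts tax at source? yes; or the worker does not provide their own equipment? no. So the worker is an Approved Staff Member.
Under paragraph 15: not an Approved Staff Member (paragraph 3)? no; and the worker is paid a fixed periodic wage? no; and the worker is entitled to paid leave under the engagement? yes. So the worker is not an Authorised Engagement.
Under paragraph 6: not a Class-N Servant (paragraph 12)? yes; and Excluded Worker (paragraph 4)? yes; and not an Authorised Engagement (paragraph 15)? yes. So the worker is a Relevant Worker.

Yes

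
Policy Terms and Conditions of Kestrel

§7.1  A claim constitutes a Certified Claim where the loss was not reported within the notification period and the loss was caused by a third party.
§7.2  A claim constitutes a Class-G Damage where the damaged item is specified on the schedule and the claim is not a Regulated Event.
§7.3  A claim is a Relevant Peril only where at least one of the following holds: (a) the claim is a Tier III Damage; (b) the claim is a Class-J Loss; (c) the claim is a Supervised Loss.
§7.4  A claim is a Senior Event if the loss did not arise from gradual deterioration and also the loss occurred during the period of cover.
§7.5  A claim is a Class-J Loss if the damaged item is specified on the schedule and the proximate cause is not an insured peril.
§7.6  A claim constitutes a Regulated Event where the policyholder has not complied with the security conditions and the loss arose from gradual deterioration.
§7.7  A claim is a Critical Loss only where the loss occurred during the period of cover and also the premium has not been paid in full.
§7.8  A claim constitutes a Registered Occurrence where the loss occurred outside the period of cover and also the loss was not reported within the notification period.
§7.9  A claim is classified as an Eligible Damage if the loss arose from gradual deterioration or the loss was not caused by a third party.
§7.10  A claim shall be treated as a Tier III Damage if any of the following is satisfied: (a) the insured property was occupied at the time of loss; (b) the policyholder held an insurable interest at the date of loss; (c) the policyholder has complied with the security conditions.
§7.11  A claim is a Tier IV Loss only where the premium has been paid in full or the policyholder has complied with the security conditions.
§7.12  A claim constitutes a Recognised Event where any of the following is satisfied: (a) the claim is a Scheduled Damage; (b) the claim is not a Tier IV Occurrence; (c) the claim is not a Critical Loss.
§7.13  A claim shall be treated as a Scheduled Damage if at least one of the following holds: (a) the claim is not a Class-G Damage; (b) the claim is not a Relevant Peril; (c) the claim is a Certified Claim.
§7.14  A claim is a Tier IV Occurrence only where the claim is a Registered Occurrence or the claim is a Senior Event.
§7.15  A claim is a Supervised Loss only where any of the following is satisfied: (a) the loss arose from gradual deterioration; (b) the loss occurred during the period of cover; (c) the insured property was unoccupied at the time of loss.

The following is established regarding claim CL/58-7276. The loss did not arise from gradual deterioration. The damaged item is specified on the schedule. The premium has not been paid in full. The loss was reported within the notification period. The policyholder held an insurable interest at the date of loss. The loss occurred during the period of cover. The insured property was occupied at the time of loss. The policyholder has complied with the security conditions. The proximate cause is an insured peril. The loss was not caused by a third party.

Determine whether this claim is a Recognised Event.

§7.6 — Regulated Event: [the policyholder has not complied with the security conditions? no] AND [the loss arose from gradual deterioration? no] → not satisfied.
§7.2 — Class-G Damage: [the damaged item is specified on the schedule? yes] AND [not a Regulated Event (§7.6)? yes] → satisfied.
§7.10 — Tier III Damage: [the insured property was occupied at the time of loss? yes] OR [the policyholder held an insurable interest at the date of loss? yes] OR [the policyholder has complied with the security conditions? yes] → satisfied.
§7.5 — Class-J Loss: [the damaged item is specified on the schedule? yes] AND [the proximate cause is not an insured peril? no] → not satisfied.
§7.15 — Supervised Loss: [the loss arose from gradual deterioration? no] OR [the loss occurred during the period of cover? yes] OR [the insured property was unoccupied at the time of loss? no] → satisfied.
§7.3 — Relevant Peril: [Tier III Damage (§7.10)? yes] OR [Class-J Loss (§7.5)? no] OR [Supervised Loss (§7.15)? yes] → satisfied.
§7.1 — Certified Claim: [the loss was not reported within the notification period? no] AND [the loss was caused by a third party? no] → not satisfied.
§7.13 — Scheduled Damage: [not a Class-G Damage (§7.2)? no] OR [not a Relevant Peril (§7.3)? no] OR [Certified Claim (§7.1)? no] → not satisfied.
§7.8 — Registered Occurrence: [the loss occurred outside the period of cover? no] AND [the loss was not reported within the notification period? no] → not satisfied.
§7.4 — Senior Event: [the loss did not arise from gradual deterioration? yes] AND [the loss occurred during the period of cover? yes] → satisfied.
§7.14 — Tier IV Occurrence: [Registered Occurrence (§7.8)? no] OR [Senior Event (§7.4)? yes] → satisfied.
§7.7 — Critical Loss: [the loss occurred during the period of cover? yes] AND [the premium has not been paid in full? yes] → satisfied.
§7.12 — Recognised Event: [Scheduled Damage (§7.13)? no] OR [not a Tier IV Occurrence (§7.14)? no] OR [not a Critical Loss (§7.7)? no] → not satisfied.

No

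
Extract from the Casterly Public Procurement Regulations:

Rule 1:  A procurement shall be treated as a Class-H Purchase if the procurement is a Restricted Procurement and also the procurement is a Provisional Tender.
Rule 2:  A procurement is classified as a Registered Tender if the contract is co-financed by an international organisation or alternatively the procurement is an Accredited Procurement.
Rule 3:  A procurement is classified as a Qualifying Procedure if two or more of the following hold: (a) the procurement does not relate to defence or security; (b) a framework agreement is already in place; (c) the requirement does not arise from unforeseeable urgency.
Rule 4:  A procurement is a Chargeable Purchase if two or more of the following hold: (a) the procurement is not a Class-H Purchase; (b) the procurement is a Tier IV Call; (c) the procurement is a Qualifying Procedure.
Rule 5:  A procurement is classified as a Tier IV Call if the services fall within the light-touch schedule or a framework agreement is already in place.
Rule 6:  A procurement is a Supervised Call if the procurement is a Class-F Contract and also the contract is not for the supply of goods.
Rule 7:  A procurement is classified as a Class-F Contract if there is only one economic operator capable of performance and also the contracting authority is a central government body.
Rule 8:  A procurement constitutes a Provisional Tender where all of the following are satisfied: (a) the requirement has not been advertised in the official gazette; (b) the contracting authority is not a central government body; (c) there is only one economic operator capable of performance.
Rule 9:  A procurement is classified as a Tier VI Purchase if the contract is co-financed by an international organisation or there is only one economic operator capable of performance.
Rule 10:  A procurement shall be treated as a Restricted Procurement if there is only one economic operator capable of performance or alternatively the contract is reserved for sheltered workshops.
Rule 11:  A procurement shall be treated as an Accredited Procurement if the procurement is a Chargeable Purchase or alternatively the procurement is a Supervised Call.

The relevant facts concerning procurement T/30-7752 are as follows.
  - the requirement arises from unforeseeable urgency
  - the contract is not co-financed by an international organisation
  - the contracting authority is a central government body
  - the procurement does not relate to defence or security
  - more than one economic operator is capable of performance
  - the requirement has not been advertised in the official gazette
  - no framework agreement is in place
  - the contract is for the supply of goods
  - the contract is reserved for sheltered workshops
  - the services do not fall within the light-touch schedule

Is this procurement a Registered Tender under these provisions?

No

rule 10 — Restricted Procurement: [there is only one economic operator capable of performance? no] OR [the contract is reserved for sheltered workshops? yes] → satisfied.
rule 8 — Provisional Tender: [the requirement has not been advertised in the official gazette? yes] AND [the contracting authority is not a central government body? no] AND [there is only one economic operator capable of performance? no] → not satisfied.
rule 1 — Class-H Purchase: [Restricted Procurement (rule 10)? yes] AND [Provisional Tender (rule 8)? no] → not satisfied.
rule 5 — Tier IV Call: [the services fall within the light-touch schedule? no] OR [a framework agreement is already in place? no] → not satisfied.
rule 3 — Qualifying Procedure: the procurement does not relate to defence or security? yes; a framework agreement is already in place? no; the requirement does not arise from unforeseeable urgency? no — 1 of 3 hold (need ≥2) → not satisfied.
rule 4 — Chargeable Purchase: not a Class-H Purchase (rule 1)? yes; Tier IV Call (rule 5)? no; Qualifying Procedure (rule 3)? no — 1 of 3 hold (need ≥2) → not satisfied.
rule 7 — Class-F Contract: [there is only one economic operator capable of performance? no] AND [the contracting authority is a central government body? yes] → not satisfied.
rule 6 — Supervised Call: [Class-F Contract (rule 7)? no] AND [the contract is not for the supply of goods? no] → not satisfied.
rule 11 — Accredited Procurement: [Chargeable Purchase (rule 4)? no] OR [Supervised Call (rule 6)? no] → not satisfied.
rule 2 — Registered Tender: [the contract is co-financed by an international organisation? no] OR [Accredited Procurement (rule 11)? no] → not satisfied.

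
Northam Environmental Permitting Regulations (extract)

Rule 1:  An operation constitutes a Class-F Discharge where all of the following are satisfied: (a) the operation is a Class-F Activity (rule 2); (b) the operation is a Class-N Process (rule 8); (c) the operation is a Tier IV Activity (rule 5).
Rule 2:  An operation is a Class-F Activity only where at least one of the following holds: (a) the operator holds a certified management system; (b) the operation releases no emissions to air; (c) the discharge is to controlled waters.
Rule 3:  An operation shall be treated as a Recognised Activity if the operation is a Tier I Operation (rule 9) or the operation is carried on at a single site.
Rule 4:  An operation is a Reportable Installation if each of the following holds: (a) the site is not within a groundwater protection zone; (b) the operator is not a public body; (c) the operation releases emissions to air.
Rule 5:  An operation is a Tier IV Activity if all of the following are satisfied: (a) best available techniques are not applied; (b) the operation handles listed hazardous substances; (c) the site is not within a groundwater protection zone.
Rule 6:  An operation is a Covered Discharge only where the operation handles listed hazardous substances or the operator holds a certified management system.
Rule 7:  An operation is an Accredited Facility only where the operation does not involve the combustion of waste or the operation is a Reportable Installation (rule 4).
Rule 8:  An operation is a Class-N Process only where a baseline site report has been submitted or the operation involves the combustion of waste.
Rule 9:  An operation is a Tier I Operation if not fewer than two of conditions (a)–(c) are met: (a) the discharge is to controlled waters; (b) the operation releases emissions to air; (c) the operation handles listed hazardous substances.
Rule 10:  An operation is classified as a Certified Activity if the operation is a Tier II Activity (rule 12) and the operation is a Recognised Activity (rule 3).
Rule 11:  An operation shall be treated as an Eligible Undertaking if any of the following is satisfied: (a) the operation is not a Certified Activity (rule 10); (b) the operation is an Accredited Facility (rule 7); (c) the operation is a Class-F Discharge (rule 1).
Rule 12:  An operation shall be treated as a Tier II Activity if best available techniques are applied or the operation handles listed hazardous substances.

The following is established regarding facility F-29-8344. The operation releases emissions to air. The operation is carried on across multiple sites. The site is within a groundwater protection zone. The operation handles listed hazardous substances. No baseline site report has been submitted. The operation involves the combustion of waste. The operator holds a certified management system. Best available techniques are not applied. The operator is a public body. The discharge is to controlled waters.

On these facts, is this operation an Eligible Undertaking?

Under rule 12: best available techniques are applied? no; or the operation handles listed hazardous substances? yes. So the operation is a Tier II Activity.
Under rule 9: the discharge is to controlled waters? yes; the operation releases emissions to air? yes; the operation handles listed hazardous substances? yes — 3 of 3 hold (need ≥2) → satisfied.
Under rule 3: Tier I Operation (rule 9)? yes; or the operation is carried on at a single site? no. So the operation is a Recognised Activity.
Under rule 10: Tier II Activity (rule 12)? yes; and Recognised Activity (rule 3)? yes. So the operation is a Certified Activity.
Under rule 4: the site is not within a groundwater protection zone? no; and the operator is not a public body? no; and the operation releases emissions to air? yes. So the operation is not a Reportable Installation.
Under rule 7: the operation does not involve the combustion of waste? no; or Reportable Installation (rule 4)? no. So the operation is not an Accredited Facility.
Under rule 2: the operator holds a certified management system? yes; or the operation releases no emissions to air? no; or the discharge is to controlled waters? yes. So the operation is a Class-F Activity.
Under rule 8: a baseline site report has been submitted? no; or the operation involves the combustion of waste? yes. So the operation is a Class-N Process.
Under rule 5: best available techniques are not applied? yes; and the operation handles listed hazardous substances? yes; and the site is not within a groundwater protection zone? no. So the operation is not a Tier IV Activity.
Under rule 1: Class-F Activity (rule 2)? yes; and Class-N Process (rule 8)? yes; and Tier IV Activity (rule 5)? no. So the operation is not a Class-F Discharge.
Under rule 11: not a Certified Activity (rule 10)? no; or Accredited Facility (rule 7)? no; or Class-F Discharge (rule 1)? no. So the operation is not an Eligible Undertaking.

No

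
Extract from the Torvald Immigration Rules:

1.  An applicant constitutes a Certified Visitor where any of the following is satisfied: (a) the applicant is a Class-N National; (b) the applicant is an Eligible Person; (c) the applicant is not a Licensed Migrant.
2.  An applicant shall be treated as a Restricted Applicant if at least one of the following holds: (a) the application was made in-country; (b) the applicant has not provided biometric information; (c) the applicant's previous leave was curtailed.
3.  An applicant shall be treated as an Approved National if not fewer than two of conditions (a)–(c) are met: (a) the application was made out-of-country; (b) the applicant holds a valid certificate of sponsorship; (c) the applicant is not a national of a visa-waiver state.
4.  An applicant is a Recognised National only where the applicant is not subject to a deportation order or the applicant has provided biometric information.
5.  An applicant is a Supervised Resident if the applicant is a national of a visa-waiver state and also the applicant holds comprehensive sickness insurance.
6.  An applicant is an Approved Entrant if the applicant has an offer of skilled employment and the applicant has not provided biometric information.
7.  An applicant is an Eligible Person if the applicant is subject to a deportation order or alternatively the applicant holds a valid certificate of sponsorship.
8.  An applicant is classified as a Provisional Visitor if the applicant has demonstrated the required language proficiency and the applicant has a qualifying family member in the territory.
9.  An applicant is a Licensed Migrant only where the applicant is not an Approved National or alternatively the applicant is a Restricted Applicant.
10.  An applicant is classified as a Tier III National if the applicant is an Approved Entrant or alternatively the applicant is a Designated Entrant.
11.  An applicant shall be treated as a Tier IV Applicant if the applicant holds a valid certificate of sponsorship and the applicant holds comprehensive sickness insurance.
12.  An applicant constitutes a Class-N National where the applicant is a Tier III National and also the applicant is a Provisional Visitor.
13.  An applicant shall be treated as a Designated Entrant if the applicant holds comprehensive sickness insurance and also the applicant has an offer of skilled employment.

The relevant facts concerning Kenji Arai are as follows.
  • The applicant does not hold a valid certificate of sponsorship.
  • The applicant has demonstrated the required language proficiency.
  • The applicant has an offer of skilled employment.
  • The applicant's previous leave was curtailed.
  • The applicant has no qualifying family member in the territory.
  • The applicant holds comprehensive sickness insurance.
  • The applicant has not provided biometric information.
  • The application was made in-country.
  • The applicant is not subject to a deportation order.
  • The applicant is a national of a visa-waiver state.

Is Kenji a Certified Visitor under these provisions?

Under paragraph 6: the applicant has an offer of skilled employment? yes; and the applicant has not provided biometric information? yes. So the applicant is an Approved Entrant.
Under paragraph 13: the applicant holds comprehensive sickness insurance? yes; and the applicant has an offer of skilled employment? yes. So the applicant is a Designated Entrant.
Under paragraph 10: Approved Entrant (paragraph 6)? yes; or Designated Entrant (paragraph 13)? yes. So the applicant is a Tier III National.
Under paragraph 8: the applicant has demonstrated the required language proficiency? yes; and the applicant has a qualifying family member in the territory? no. So the applicant is not a Provisional Visitor.
Under paragraph 12: Tier III National (paragraph 10)? yes; and Provisional Visitor (paragraph 8)? no. So the applicant is not a Class-N National.
Under paragraph 7: the applicant is subject to a deportation order? no; or the applicant holds a valid certificate of sponsorship? no. So the applicant is not an Eligible Person.
Under paragraph 3: the application was made out-of-country? no; the applicant holds a valid certificate of sponsorship? no; the applicant is not a national of a visa-waiver state? no — 0 of 3 hold (need ≥2) → not satisfied.
Under paragraph 2: the application was made in-country? yes; or the applicant has not provided biometric information? yes; or the applicant's previous leave was curtailed? yes. So the applicant is a Restricted Applicant.
Under paragraph 9: not an Approved National (paragraph 3)? yes; or Restricted Applicant (paragraph 2)? yes. So the applicant is a Licensed Migrant.
Under paragraph 1: Class-N National (paragraph 12)? no; or Eligible Person (paragraph 7)? no; or not a Licensed Migrant (paragraph 9)? no. So the applicant is not a Certified Visitor.

No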